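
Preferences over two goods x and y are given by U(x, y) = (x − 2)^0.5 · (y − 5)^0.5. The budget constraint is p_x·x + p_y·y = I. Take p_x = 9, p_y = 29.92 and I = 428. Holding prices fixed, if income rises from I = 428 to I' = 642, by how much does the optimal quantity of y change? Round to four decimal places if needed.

Δy* = 3.5762

Let x' = x−2, y' = y−5. MRS = y'/x' = p_x/p_y.
After buying the subsistence bundle (2, 5), a share 0.5 of the remaining income goes to x: x* = 2 + 0.5·(I − 2p_x − 5p_y)/p_x.
Discretionary income = 428 − 2·9 − 5·29.92 = 260.4; y* = 5 + 0.5·260.4/29.92 = 9.3516.
At I' = 642: y* = 12.9278. Change: 12.9278 − 9.3516 = 3.5762.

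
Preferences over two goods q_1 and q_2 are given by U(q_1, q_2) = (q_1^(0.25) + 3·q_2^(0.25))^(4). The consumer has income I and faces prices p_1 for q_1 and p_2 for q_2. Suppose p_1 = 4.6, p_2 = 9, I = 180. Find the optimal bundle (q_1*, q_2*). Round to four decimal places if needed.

MRS = MU_q_1/MU_q_2 = (1/3)·(q_2/q_1)^(0.75). Set equal to p_1/p_2.
Hence q_2/q_1 = (3·p_1/p_2)^(1/(0.75)), i.e. raised to the 4/3 power.
With the ratio pinned down, the budget gives q_1* = I/(p_1 + p_2·(q_2/q_1)) and q_2* = (q_2/q_1)·q_1*.
Numerically q_2/q_1 = 1.768135, so q_1* = 180/(4.6 + 9·1.768135) = 8.7748 and q_2* = 1.768135·8.7748 = 15.5151.

q_1* = 8.7748, q_2* = 15.5151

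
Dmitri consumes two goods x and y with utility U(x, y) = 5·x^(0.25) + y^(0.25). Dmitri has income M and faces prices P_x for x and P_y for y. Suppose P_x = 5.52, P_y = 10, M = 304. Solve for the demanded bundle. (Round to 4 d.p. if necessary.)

x* = 50.2511, y* = 2.6614

From the CES first-order condition, 5·(y/x)^(0.75) = P_x/P_y.
Hence y/x = ((1/5)·P_x/P_y)^(1/(0.75)), i.e. raised to the 4/3 power.
With the ratio pinned down, the budget gives x* = M/(P_x + P_y·(y/x)) and y* = (y/x)·x*.
Numerically y/x = 0.052961, so x* = 304/(5.52 + 10·0.052961) = 50.2511 and y* = 0.052961·50.2511 = 2.6614.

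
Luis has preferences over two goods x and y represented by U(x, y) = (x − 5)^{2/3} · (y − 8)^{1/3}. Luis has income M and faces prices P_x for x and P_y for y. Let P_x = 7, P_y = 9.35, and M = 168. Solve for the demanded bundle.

MRS = 2·(y−8)/(x−5). Tangency with P_x/P_y gives y−8 = (1/2)·(P_x/P_y)·(x−5).
Substituting into the budget: x* = 5 + 2/3·(M − 5·P_x − 8·P_y)/P_x, and y* = 8 + 1/3·(…)/P_y.
Discretionary income = 168 − 5·7 − 8·9.35 = 58.2; x* = 5 + 2/3·58.2/7 = 10.5429; y* = 8 + 1/3·58.2/9.35 = 10.0749.

x* = 10.5429, y* = 10.0749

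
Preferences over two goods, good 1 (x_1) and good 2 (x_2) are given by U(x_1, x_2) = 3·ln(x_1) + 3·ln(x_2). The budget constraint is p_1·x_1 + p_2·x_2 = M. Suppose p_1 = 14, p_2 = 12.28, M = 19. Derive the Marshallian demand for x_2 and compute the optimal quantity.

x_2* = 0.7736

At p_1=14, p_2=12.28, M=19: x_2* = 0.5·19/12.28 = 0.7736.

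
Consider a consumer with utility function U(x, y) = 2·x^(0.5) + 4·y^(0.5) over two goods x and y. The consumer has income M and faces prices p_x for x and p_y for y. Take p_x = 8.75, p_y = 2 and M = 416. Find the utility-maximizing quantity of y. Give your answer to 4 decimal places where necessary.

MRS = MU_x/MU_y = (1/2)·(y/x)^(0.5). Set equal to p_x/p_y.
Hence y/x = (2·p_x/p_y)^(1/(0.5)), i.e. raised to the 2 power.
Substitute y = (y/x)·x into the budget: x* = M/(p_x + p_y·(y/x)).
Numerically y/x = 76.5625, so x* = 416/(8.75 + 2·76.5625) = 2.5699 and y* = 76.5625·2.5699 = 196.7568.

y* = 196.7568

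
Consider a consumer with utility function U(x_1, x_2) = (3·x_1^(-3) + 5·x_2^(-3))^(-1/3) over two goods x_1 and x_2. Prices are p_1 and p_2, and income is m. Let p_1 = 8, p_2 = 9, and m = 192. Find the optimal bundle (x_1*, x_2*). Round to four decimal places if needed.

MU_x_1 ∝ 3·x_1^(-4), MU_x_2 ∝ 5·x_2^(-4), so MRS = (3/5)·(x_2/x_1)^(4) = p_1/p_2.
Solve for the ratio: x_2/x_1 = [(5/3)·p_1/p_2]^(0.25).
Substitute x_2 = (x_2/x_1)·x_1 into the budget: x_1* = m/(p_1 + p_2·(x_2/x_1)).
Numerically x_2/x_1 = 1.10325, so x_1* = 192/(8 + 9·1.10325) = 10.7088 and x_2* = 1.10325·10.7088 = 11.8144.

x_1* = 10.7088, x_2* = 11.8144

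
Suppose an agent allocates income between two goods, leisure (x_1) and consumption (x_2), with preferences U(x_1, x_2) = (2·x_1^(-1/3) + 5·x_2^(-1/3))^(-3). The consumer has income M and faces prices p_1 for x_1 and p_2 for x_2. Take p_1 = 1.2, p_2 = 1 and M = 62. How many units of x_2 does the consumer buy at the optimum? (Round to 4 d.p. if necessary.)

MU_x_1 ∝ 2·x_1^(-4/3), MU_x_2 ∝ 5·x_2^(-4/3), so MRS = (2/5)·(x_2/x_1)^(4/3) = p_1/p_2.
Hence x_2/x_1 = ((5/2)·p_1/p_2)^(1/(4/3)), i.e. raised to the 0.75 power.
Substitute x_2 = (x_2/x_1)·x_1 into the budget: x_1* = M/(p_1 + p_2·(x_2/x_1)).
Numerically x_2/x_1 = 2.279507, so x_1* = 62/(1.2 + 1·2.279507) = 17.8186 and x_2* = 2.279507·17.8186 = 40.6177.

x_2* = 40.6177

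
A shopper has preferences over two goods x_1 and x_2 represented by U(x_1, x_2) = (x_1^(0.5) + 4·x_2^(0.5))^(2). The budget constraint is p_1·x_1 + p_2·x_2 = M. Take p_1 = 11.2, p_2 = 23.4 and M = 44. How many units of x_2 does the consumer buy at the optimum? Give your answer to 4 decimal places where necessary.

MRS = MU_x_1/MU_x_2 = (1/4)·(x_2/x_1)^(0.5). Set equal to p_1/p_2.
Hence x_2/x_1 = (4·p_1/p_2)^(1/(0.5)), i.e. raised to the 2 power.
With the ratio pinned down, the budget gives x_1* = M/(p_1 + p_2·(x_2/x_1)) and x_2* = (x_2/x_1)·x_1*.
Numerically x_2/x_1 = 3.665425, so x_1* = 44/(11.2 + 23.4·3.665425) = 0.4537 and x_2* = 3.665425·0.4537 = 1.6632.

x_2* = 1.6632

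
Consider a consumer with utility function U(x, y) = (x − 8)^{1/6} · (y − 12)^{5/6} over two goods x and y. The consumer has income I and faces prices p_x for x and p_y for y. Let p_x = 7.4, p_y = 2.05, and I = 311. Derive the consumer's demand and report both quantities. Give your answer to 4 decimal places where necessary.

x* = 13.1171, y* = 104.3577

MRS = (1/5)·(y−12)/(x−8). Tangency with p_x/p_y gives y−12 = 5·(p_x/p_y)·(x−8).
After buying the subsistence bundle (8, 12), a share 1/6 of the remaining income goes to x: x* = 8 + 1/6·(I − 8p_x − 12p_y)/p_x.
Discretionary income = 311 − 8·7.4 − 12·2.05 = 227.2; x* = 8 + 1/6·227.2/7.4 = 13.1171; y* = 12 + 5/6·227.2/2.05 = 104.3577.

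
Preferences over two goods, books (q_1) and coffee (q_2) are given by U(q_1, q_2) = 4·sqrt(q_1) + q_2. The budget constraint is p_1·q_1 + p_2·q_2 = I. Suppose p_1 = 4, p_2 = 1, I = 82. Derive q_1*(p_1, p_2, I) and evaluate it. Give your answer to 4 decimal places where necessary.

q_1* = 0.25

Utility is quasi-linear in q_2; the FOC for q_1 is 2/√q_1 = p_1/p_2.
Solve: √q_1 = 2·p_2/p_1, so q_1*(p_1,p_2) = (2·p_2/p_1)², and q_2* = (I − p_1·q_1*)/p_2.
Plugging in: q_1* = (2·1/4)² = 0.25.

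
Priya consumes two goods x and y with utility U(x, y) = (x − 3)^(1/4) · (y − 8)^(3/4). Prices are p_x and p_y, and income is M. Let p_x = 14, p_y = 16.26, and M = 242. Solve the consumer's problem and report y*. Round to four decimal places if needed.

y* = 11.2251

Discretionary income = 242 − 3·14 − 8·16.26 = 69.92; y* = 8 + 0.75·69.92/16.26 = 11.2251.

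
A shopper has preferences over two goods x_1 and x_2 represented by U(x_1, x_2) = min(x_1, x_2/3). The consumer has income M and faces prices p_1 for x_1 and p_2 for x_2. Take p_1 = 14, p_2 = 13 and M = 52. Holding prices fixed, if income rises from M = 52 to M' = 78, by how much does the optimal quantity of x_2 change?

Δx_2* = 1.4717

Demand: x_1*(p_1,p_2,M) = M/(p_1 + 3·p_2), x_2* = 3·M/(p_1 + 3·p_2).
Here 14 + 3·13 = 53, giving x_2* = 2.9434.
At M' = 78: x_2* = 4.4151. Change: 4.4151 − 2.9434 = 1.4717.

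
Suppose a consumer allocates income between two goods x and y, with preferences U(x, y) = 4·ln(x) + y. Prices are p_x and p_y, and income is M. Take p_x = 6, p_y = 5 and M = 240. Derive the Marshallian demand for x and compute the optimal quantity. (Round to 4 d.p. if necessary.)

x* = 3.3333

Set MRS = p_x/p_y: (4/x)/1 = p_x/p_y.
So x*(p_x,p_y) = 4·p_y/p_x, independent of income; and y* = (M − 4·p_y)/p_y.
At the given prices: x* = 4·5/6 = 3.3333.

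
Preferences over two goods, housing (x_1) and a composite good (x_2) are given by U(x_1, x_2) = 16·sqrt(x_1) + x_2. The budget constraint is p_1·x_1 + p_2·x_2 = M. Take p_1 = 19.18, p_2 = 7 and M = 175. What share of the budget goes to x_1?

Solve: √x_1 = 8·p_2/p_1, so x_1*(p_1,p_2) = (8·p_2/p_1)², and x_2* = (M − p_1·x_1*)/p_2.
Plugging in: x_1* = (8·7/19.18)² = 8.5247, x_2* = 1.6423.
Expenditure on x_1: 19.18·8.5247 = 163.5036; share = 0.9343.

share on x_1 = 0.9343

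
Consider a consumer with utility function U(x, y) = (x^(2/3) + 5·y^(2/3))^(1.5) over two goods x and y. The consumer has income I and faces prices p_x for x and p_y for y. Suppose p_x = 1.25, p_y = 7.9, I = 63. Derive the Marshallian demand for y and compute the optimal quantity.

y* = 6.0435

MU_x ∝ x^(-1/3), MU_y ∝ 5·y^(-1/3), so MRS = (1/5)·(y/x)^(1/3) = p_x/p_y.
Solve for the ratio: y/x = [5·p_x/p_y]^(3).
With the ratio pinned down, the budget gives x* = I/(p_x + p_y·(y/x)) and y* = (y/x)·x*.
Numerically y/x = 0.495175, so x* = 63/(1.25 + 7.9·0.495175) = 12.2048 and y* = 0.495175·12.2048 = 6.0435.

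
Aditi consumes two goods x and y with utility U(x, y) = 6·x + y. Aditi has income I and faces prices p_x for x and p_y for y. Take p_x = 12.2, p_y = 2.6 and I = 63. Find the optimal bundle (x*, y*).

x* = 5.1639, y* = 0

Linear utility — the consumer picks whichever good has higher MU/price: 6/12.2 = 0.4918 vs 1/2.6 = 0.3846.
x gives more utility per dollar, so spend all income on x: x* = I/p_x, y* = 0.
Numerically: x* = 5.1639, y* = 0.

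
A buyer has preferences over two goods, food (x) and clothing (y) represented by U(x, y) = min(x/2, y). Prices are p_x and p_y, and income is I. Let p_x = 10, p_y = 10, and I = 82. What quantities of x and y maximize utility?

With perfect complements, no substitution: consume in ratio x:y = 2:1.
Budget: p_x·x + p_y·(1/2)·x = I, so (2·p_x + p_y)·x = 2·I.
Demand: x*(p_x,p_y,I) = 2·I/(2·p_x + p_y), y* = I/(2·p_x + p_y).
Here 2·10 + 10 = 30, giving x* = 5.4667 and y* = 2.7333.

x* = 5.4667, y* = 2.7333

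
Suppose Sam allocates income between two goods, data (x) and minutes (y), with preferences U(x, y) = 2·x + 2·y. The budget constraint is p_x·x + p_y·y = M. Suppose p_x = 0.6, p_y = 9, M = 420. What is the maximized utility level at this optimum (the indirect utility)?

x gives more utility per dollar, so spend all income on x: x* = M/p_x, y* = 0.
Numerically: x* = 700, y* = 0.
Utility at the optimum: U(700, 0) = 1400.

V = 1400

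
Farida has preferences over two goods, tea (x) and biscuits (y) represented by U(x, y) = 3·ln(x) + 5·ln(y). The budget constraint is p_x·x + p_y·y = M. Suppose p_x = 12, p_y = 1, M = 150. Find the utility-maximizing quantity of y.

Tangency: MRS = (3/5)·y/x = p_x/p_y.
So 3·p_y·y = 5·p_x·x; combined with the budget, a share 0.375 of income goes to x.
Demand: x*(p_x,p_y,M) = 0.375·M/p_x and y* = 0.625·M/p_y.
At p_x=12, p_y=1, M=150: y* = 0.625·150/1 = 93.75.

y* = 93.75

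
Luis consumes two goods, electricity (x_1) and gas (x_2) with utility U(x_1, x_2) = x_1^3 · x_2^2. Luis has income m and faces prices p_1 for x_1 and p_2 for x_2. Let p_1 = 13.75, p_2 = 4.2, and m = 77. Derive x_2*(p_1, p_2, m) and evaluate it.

Tangency: MRS = (3/2)·x_2/x_1 = p_1/p_2.
Rearranging, p_2·x_2 = (2/3)·p_1·x_1. Substituting into the budget gives p_1·x_1·(1 + (2/3)) = m.
Demand: x_1*(p_1,p_2,m) = 0.6·m/p_1 and x_2* = 0.4·m/p_2.
At p_1=13.75, p_2=4.2, m=77: x_2* = 0.4·77/4.2 = 7.3333.

x_2* = 7.3333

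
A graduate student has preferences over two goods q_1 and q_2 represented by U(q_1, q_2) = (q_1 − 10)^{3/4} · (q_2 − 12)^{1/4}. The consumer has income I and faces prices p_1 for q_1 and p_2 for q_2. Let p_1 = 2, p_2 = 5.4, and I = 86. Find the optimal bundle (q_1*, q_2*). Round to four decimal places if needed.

This is Cobb-Douglas in (q_1−10, q_2−12): tangency gives 0.75·p_2·(q_2−12) = 0.25·p_1·(q_1−10).
Substituting into the budget: q_1* = 10 + 0.75·(I − 10·p_1 − 12·p_2)/p_1, and q_2* = 12 + 0.25·(…)/p_2.
Discretionary income = 86 − 10·2 − 12·5.4 = 1.2; q_1* = 10 + 0.75·1.2/2 = 10.45; q_2* = 12 + 0.25·1.2/5.4 = 12.0556.

q_1* = 10.45, q_2* = 12.0556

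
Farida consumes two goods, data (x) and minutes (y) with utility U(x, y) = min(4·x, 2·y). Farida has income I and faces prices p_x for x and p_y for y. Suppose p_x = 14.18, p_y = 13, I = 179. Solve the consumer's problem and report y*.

y* = 8.9099

With perfect complements, no substitution: consume in ratio x:y = 2:4.
Budget: p_x·x + p_y·2·x = I, so (2·p_x + 4·p_y)·x = 2·I.
Demand: x*(p_x,p_y,I) = 2·I/(2·p_x + 4·p_y), y* = 4·I/(2·p_x + 4·p_y).
Here 2·14.18 + 4·13 = 80.36, giving y* = 8.9099.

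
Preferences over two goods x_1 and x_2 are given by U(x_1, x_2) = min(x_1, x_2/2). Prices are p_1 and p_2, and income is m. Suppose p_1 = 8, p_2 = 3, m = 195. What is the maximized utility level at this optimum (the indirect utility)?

V = 13.9286

Demand: x_1*(p_1,p_2,m) = m/(p_1 + 2·p_2), x_2* = 2·m/(p_1 + 2·p_2).
Here 8 + 2·3 = 14, giving x_1* = 13.9286 and x_2* = 27.8571.
Utility at the optimum: U(13.9286, 27.8571) = 13.9286.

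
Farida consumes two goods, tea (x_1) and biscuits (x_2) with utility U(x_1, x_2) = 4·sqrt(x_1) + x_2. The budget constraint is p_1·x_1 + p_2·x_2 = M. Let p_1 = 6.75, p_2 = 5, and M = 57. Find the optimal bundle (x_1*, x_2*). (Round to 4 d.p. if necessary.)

x_1* = 2.1948, x_2* = 8.437

Plugging in: x_1* = (2·5/6.75)² = 2.1948, x_2* = 8.437.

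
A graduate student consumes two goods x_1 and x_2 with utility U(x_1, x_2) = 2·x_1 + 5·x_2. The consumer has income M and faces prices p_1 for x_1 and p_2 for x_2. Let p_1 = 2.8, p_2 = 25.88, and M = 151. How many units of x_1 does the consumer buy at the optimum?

Linear utility — the consumer picks whichever good has higher MU/price: 2/2.8 = 0.7143 vs 5/25.88 = 0.1932.
x_1 gives more utility per dollar, so spend all income on x_1: x_1* = M/p_1, x_2* = 0.
Numerically: x_1* = 53.9286, x_2* = 0.

x_1* = 53.9286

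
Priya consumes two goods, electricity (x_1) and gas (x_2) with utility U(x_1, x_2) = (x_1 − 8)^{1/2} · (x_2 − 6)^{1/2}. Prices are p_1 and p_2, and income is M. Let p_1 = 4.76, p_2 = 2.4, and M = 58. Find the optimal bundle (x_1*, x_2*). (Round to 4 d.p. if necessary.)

x_1* = 8.5798, x_2* = 7.15

This is Cobb-Douglas in (x_1−8, x_2−6): tangency gives 0.5·p_2·(x_2−6) = 0.5·p_1·(x_1−8).
Substituting into the budget: x_1* = 8 + 0.5·(M − 8·p_1 − 6·p_2)/p_1, and x_2* = 6 + 0.5·(…)/p_2.
Discretionary income = 58 − 8·4.76 − 6·2.4 = 5.52; x_1* = 8 + 0.5·5.52/4.76 = 8.5798; x_2* = 6 + 0.5·5.52/2.4 = 7.15.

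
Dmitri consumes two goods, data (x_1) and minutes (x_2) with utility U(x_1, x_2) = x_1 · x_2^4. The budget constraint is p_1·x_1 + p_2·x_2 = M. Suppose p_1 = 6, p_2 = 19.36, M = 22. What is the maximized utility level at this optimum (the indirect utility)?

MU_x_1/MU_x_2 = (x_2)/(4·x_1); tangency sets this equal to p_1/p_2.
So p_2·x_2 = 4·p_1·x_1; combined with the budget, a share 0.2 of income goes to x_1.
Demand: x_1*(p_1,p_2,M) = 0.2·M/p_1 and x_2* = 0.8·M/p_2.
At p_1=6, p_2=19.36, M=22: x_1* = 0.2·22/6 = 0.7333, x_2* = 0.9091.
Utility at the optimum: U(0.7333, 0.9091) = 0.5009.

V = 0.5009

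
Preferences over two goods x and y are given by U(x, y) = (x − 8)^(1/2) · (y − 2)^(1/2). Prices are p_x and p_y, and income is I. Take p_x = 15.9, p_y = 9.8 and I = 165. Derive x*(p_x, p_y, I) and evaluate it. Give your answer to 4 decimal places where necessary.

Substituting into the budget: x* = 8 + 0.5·(I − 8·p_x − 2·p_y)/p_x, and y* = 2 + 0.5·(…)/p_y.
Discretionary income = 165 − 8·15.9 − 2·9.8 = 18.2; x* = 8 + 0.5·18.2/15.9 = 8.5723.

x* = 8.5723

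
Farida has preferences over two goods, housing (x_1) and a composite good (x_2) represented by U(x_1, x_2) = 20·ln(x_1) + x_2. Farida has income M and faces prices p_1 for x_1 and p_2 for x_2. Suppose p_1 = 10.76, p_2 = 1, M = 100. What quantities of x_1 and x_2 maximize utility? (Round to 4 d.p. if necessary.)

MU_x_1 = 20/x_1, MU_x_2 = 1. Tangency: 20/x_1 = p_1/p_2.
So x_1*(p_1,p_2) = 20·p_2/p_1, independent of income; and x_2* = (M − 20·p_2)/p_2.
At the given prices: x_1* = 20·1/10.76 = 1.8587, and x_2* = 80.

x_1* = 1.8587, x_2* = 80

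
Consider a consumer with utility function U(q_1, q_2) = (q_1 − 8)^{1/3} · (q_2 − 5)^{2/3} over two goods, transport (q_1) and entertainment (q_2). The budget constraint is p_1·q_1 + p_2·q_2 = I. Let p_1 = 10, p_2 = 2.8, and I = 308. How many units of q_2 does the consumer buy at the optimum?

q_2* = 55.9524

MRS = (1/2)·(q_2−5)/(q_1−8). Tangency with p_1/p_2 gives q_2−5 = 2·(p_1/p_2)·(q_1−8).
Substituting into the budget: q_1* = 8 + 1/3·(I − 8·p_1 − 5·p_2)/p_1, and q_2* = 5 + 2/3·(…)/p_2.
Discretionary income = 308 − 8·10 − 5·2.8 = 214; q_2* = 5 + 2/3·214/2.8 = 55.9524.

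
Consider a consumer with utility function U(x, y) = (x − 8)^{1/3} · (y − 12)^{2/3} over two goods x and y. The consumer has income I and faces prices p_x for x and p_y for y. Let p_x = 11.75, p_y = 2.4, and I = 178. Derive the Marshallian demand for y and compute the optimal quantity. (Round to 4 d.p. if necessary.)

y* = 27.3333

This is Cobb-Douglas in (x−8, y−12): tangency gives 1/3·p_y·(y−12) = 2/3·p_x·(x−8).
Substituting into the budget: x* = 8 + 1/3·(I − 8·p_x − 12·p_y)/p_x, and y* = 12 + 2/3·(…)/p_y.
Discretionary income = 178 − 8·11.75 − 12·2.4 = 55.2; y* = 12 + 2/3·55.2/2.4 = 27.3333.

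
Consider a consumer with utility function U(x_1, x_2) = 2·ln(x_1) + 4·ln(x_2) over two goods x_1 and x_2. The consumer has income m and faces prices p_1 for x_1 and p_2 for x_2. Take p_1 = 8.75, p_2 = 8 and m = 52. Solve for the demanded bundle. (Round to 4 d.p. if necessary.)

Demand: x_1*(p_1,p_2,m) = 1/3·m/p_1 and x_2* = 2/3·m/p_2.
At p_1=8.75, p_2=8, m=52: x_1* = 1/3·52/8.75 = 1.981, x_2* = 4.3333.

x_1* = 1.981, x_2* = 4.3333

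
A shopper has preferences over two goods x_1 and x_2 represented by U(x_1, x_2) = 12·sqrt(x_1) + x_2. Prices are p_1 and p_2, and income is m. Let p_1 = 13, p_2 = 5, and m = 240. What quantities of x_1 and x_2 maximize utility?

Set MRS = p_1/p_2: 6·x_1^(−1/2) = p_1/p_2.
Thus x_1* = (6·p_2/p_1)² — independent of m — with the rest of income spent on x_2.
Plugging in: x_1* = (6·5/13)² = 5.3254, x_2* = 34.1538.

x_1* = 5.3254, x_2* = 34.1538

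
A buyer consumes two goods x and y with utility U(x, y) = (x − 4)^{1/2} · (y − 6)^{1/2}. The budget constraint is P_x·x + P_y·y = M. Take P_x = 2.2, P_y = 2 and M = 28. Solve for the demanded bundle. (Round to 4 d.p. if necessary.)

MRS = (y−6)/(x−4). Tangency with P_x/P_y gives y−6 = (P_x/P_y)·(x−4).
Substituting into the budget: x* = 4 + 0.5·(M − 4·P_x − 6·P_y)/P_x, and y* = 6 + 0.5·(…)/P_y.
Discretionary income = 28 − 4·2.2 − 6·2 = 7.2; x* = 4 + 0.5·7.2/2.2 = 5.6364; y* = 6 + 0.5·7.2/2 = 7.8.

x* = 5.6364, y* = 7.8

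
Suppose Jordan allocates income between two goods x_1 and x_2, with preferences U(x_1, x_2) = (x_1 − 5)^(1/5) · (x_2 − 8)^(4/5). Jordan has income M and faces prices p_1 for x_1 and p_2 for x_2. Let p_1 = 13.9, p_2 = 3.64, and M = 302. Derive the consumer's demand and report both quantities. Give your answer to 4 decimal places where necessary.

x_1* = 7.9263, x_2* = 52.6989

This is Cobb-Douglas in (x_1−5, x_2−8): tangency gives 0.2·p_2·(x_2−8) = 0.8·p_1·(x_1−5).
Substituting into the budget: x_1* = 5 + 0.2·(M − 5·p_1 − 8·p_2)/p_1, and x_2* = 8 + 0.8·(…)/p_2.
Discretionary income = 302 − 5·13.9 − 8·3.64 = 203.38; x_1* = 5 + 0.2·203.38/13.9 = 7.9263; x_2* = 8 + 0.8·203.38/3.64 = 52.6989.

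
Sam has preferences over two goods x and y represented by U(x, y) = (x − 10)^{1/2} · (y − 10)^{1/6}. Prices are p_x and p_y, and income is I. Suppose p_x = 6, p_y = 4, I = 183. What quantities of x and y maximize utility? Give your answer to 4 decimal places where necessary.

Let x' = x−10, y' = y−10. MRS = 3·y'/x' = p_x/p_y.
After buying the subsistence bundle (10, 10), a share 0.75 of the remaining income goes to x: x* = 10 + 0.75·(I − 10p_x − 10p_y)/p_x.
Discretionary income = 183 − 10·6 − 10·4 = 83; x* = 10 + 0.75·83/6 = 20.375; y* = 10 + 0.25·83/4 = 15.1875.

x* = 20.375, y* = 15.1875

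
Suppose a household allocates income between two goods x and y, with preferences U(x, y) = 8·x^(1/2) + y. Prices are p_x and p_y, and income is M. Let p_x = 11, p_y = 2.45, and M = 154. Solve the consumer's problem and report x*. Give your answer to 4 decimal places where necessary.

MU_x = 4/√x, MU_y = 1. Tangency: 4/√x = p_x/p_y.
Solve: √x = 4·p_y/p_x, so x*(p_x,p_y) = (4·p_y/p_x)², and y* = (M − p_x·x*)/p_y.
Plugging in: x* = (4·2.45/11)² = 0.7937.

x* = 0.7937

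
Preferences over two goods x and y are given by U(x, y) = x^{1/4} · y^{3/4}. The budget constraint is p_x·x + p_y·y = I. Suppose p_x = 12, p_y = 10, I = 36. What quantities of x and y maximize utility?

x* = 0.75, y* = 2.7

MU_x/MU_y = (0.25·y)/(0.75·x); tangency sets this equal to p_x/p_y.
Rearranging, p_y·y = 3·p_x·x. Substituting into the budget gives p_x·x·(1 + 3) = I.
Demand: x*(p_x,p_y,I) = 0.25·I/p_x and y* = 0.75·I/p_y.
At p_x=12, p_y=10, I=36: x* = 0.25·36/12 = 0.75, y* = 2.7.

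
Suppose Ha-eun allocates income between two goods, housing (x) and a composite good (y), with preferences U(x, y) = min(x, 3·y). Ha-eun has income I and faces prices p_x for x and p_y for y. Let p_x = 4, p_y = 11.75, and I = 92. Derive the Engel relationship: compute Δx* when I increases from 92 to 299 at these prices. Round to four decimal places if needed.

Demand: x*(p_x,p_y,I) = 3·I/(3·p_x + p_y), y* = I/(3·p_x + p_y).
Here 3·4 + 11.75 = 23.75, giving x* = 11.6211.
At I' = 299: x* = 37.7684. Change: 37.7684 − 11.6211 = 26.1474.

Δx* = 26.1474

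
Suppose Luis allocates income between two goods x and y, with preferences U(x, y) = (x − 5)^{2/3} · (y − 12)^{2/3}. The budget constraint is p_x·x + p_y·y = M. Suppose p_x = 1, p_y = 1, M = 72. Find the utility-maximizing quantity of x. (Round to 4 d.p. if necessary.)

This is Cobb-Douglas in (x−5, y−12): tangency gives 2/3·p_y·(y−12) = 2/3·p_x·(x−5).
Substituting into the budget: x* = 5 + 0.5·(M − 5·p_x − 12·p_y)/p_x, and y* = 12 + 0.5·(…)/p_y.
Discretionary income = 72 − 5·1 − 12·1 = 55; x* = 5 + 0.5·55/1 = 32.5.

x* = 32.5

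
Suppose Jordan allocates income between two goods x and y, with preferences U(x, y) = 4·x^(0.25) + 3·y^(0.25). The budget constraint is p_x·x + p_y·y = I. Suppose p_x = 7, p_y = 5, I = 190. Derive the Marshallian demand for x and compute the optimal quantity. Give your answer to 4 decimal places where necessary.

x* = 15.402

MU_x ∝ 4·x^(-0.75), MU_y ∝ 3·y^(-0.75), so MRS = (4/3)·(y/x)^(0.75) = p_x/p_y.
Hence y/x = ((3/4)·p_x/p_y)^(1/(0.75)), i.e. raised to the 4/3 power.
With the ratio pinned down, the budget gives x* = I/(p_x + p_y·(y/x)) and y* = (y/x)·x*.
Numerically y/x = 1.067216, so x* = 190/(7 + 5·1.067216) = 15.402.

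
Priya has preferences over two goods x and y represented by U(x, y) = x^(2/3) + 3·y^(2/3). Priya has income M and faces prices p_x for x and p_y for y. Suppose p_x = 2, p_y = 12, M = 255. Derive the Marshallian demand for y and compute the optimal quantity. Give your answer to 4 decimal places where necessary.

y* = 9.1071

MRS = MU_x/MU_y = (1/3)·(y/x)^(1/3). Set equal to p_x/p_y.
Hence y/x = (3·p_x/p_y)^(1/(1/3)), i.e. raised to the 3 power.
With the ratio pinned down, the budget gives x* = M/(p_x + p_y·(y/x)) and y* = (y/x)·x*.
Numerically y/x = 0.125, so x* = 255/(2 + 12·0.125) = 72.8571 and y* = 0.125·72.8571 = 9.1071.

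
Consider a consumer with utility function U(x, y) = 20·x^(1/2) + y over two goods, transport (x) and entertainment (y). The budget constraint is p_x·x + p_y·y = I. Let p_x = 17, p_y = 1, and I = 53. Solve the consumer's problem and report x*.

x* = 0.346

Set MRS = p_x/p_y: 10·x^(−1/2) = p_x/p_y.
Solve: √x = 10·p_y/p_x, so x*(p_x,p_y) = (10·p_y/p_x)², and y* = (I − p_x·x*)/p_y.
Plugging in: x* = (10·1/17)² = 0.346.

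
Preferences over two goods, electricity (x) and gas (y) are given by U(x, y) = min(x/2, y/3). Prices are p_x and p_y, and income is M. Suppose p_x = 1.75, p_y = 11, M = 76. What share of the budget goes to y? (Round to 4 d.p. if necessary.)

share on y = 0.9041

With perfect complements, no substitution: consume in ratio x:y = 2:3.
Budget: p_x·x + p_y·(3/2)·x = M, so (2·p_x + 3·p_y)·x = 2·M.
Demand: x*(p_x,p_y,M) = 2·M/(2·p_x + 3·p_y), y* = 3·M/(2·p_x + 3·p_y).
Here 2·1.75 + 3·11 = 36.5, giving x* = 4.1644 and y* = 6.2466.
Expenditure on y: 11·6.2466 = 68.7123; share = 0.9041.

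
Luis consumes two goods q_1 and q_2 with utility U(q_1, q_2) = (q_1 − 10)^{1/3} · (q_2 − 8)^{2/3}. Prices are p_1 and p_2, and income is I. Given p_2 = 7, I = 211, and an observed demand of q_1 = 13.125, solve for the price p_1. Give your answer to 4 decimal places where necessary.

MRS = (1/2)·(q_2−8)/(q_1−10). Tangency with p_1/p_2 gives q_2−8 = 2·(p_1/p_2)·(q_1−10).
After buying the subsistence bundle (10, 8), a share 1/3 of the remaining income goes to q_1: q_1* = 10 + 1/3·(I − 10p_1 − 8p_2)/p_1.
Set q_1* = 13.125 in the demand function and solve for p_1: p_1 = 8.

p_1 = 8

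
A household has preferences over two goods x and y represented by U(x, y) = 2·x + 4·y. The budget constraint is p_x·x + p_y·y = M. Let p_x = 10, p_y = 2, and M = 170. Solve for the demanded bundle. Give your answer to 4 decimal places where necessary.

x* = 0, y* = 85

y gives more utility per dollar, so spend all income on y: y* = M/p_y, x* = 0.
Numerically: x* = 0, y* = 85.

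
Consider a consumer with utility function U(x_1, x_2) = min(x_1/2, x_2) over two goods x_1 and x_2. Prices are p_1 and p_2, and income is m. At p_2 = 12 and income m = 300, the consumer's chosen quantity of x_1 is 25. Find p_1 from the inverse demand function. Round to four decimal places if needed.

With perfect complements, no substitution: consume in ratio x_1:x_2 = 2:1.
Budget: p_1·x_1 + p_2·(1/2)·x_1 = m, so (2·p_1 + p_2)·x_1 = 2·m.
Demand: x_1*(p_1,p_2,m) = 2·m/(2·p_1 + p_2), x_2* = m/(2·p_1 + p_2).
Set x_1* = 25 in the demand function and solve for p_1: p_1 = 6.

p_1 = 6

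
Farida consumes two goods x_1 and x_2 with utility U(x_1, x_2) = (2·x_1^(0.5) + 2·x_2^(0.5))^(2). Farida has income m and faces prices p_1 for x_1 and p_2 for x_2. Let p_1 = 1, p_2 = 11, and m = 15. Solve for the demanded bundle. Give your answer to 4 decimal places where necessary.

MU_x_1 ∝ 2·x_1^(-0.5), MU_x_2 ∝ 2·x_2^(-0.5), so MRS = (x_2/x_1)^(0.5) = p_1/p_2.
Solve for the ratio: x_2/x_1 = [p_1/p_2]^(2).
Substitute x_2 = (x_2/x_1)·x_1 into the budget: x_1* = m/(p_1 + p_2·(x_2/x_1)).
Numerically x_2/x_1 = 0.008264, so x_1* = 15/(1 + 11·0.008264) = 13.75 and x_2* = 0.008264·13.75 = 0.1136.

x_1* = 13.75, x_2* = 0.1136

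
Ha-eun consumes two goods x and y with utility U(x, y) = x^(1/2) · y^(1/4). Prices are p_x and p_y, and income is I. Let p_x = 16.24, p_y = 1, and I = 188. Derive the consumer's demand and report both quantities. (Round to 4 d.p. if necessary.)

x* = 7.7176, y* = 62.6667

At p_x=16.24, p_y=1, I=188: x* = 2/3·188/16.24 = 7.7176, y* = 62.6667.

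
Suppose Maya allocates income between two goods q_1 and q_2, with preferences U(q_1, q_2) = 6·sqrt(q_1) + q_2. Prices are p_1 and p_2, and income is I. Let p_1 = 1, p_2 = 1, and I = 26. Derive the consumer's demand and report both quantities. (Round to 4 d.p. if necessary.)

q_1* = 9, q_2* = 17

Set MRS = p_1/p_2: 3·q_1^(−1/2) = p_1/p_2.
Solve: √q_1 = 3·p_2/p_1, so q_1*(p_1,p_2) = (3·p_2/p_1)², and q_2* = (I − p_1·q_1*)/p_2.
Plugging in: q_1* = (3·1/1)² = 9, q_2* = 17.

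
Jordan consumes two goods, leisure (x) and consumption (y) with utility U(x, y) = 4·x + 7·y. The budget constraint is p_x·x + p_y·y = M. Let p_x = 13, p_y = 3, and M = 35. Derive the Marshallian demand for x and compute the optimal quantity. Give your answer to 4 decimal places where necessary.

Linear utility — the consumer picks whichever good has higher MU/price: 4/13 = 0.3077 vs 7/3 = 2.3333.
y gives more utility per dollar, so spend all income on y: y* = M/p_y, x* = 0.
Numerically: x* = 0, y* = 11.6667.

x* = 0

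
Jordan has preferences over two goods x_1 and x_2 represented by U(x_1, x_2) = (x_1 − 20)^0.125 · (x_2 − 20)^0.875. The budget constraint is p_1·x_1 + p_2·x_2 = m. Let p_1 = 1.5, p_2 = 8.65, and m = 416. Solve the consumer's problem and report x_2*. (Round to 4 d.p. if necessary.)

x_2* = 41.5462

This is Cobb-Douglas in (x_1−20, x_2−20): tangency gives 0.125·p_2·(x_2−20) = 0.875·p_1·(x_1−20).
Substituting into the budget: x_1* = 20 + 0.125·(m − 20·p_1 − 20·p_2)/p_1, and x_2* = 20 + 0.875·(…)/p_2.
Discretionary income = 416 − 20·1.5 − 20·8.65 = 213; x_2* = 20 + 0.875·213/8.65 = 41.5462.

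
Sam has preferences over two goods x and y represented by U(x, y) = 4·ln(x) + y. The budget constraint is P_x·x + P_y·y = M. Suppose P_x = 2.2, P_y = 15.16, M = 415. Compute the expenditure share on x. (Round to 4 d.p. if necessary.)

share on x = 0.1461

MU_x = 4/x, MU_y = 1. Tangency: 4/x = P_x/P_y.
So x*(P_x,P_y) = 4·P_y/P_x, independent of income; and y* = (M − 4·P_y)/P_y.
At the given prices: x* = 4·15.16/2.2 = 27.5636, and y* = 23.3747.
Expenditure on x: 2.2·27.5636 = 60.64; share = 0.1461.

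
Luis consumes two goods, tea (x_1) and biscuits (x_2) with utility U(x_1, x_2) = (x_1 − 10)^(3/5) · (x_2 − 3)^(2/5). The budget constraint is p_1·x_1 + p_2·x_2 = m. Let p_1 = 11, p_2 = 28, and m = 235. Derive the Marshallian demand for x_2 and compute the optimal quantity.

Discretionary income = 235 − 10·11 − 3·28 = 41; x_2* = 3 + 0.4·41/28 = 3.5857.

x_2* = 3.5857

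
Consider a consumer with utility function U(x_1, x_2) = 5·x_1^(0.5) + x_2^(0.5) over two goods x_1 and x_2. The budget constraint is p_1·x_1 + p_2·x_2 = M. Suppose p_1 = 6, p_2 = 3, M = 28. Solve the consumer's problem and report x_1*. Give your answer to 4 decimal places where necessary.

x_1* = 4.321

Numerically x_2/x_1 = 0.16, so x_1* = 28/(6 + 3·0.16) = 4.321.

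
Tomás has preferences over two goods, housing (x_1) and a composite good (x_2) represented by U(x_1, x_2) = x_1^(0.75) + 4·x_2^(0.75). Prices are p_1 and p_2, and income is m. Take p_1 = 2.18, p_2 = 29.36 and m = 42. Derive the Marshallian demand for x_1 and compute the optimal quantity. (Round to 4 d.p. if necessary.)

x_1* = 17.4386

Numerically x_2/x_1 = 0.007781, so x_1* = 42/(2.18 + 29.36·0.007781) = 17.4386.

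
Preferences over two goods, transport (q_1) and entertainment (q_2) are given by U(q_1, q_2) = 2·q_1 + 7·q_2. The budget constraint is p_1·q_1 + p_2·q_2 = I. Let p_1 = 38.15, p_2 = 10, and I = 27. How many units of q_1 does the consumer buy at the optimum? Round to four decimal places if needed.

q_1* = 0

Linear utility — the consumer picks whichever good has higher MU/price: 2/38.15 = 0.0524 vs 7/10 = 0.7.
q_2 gives more utility per dollar, so spend all income on q_2: q_2* = I/p_2, q_1* = 0.
Numerically: q_1* = 0, q_2* = 2.7.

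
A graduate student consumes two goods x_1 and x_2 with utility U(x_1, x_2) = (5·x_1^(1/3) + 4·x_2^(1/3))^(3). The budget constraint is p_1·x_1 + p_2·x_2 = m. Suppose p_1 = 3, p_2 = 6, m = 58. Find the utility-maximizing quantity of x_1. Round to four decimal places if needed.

x_1* = 12.8378

MU_x_1 ∝ 5·x_1^(-2/3), MU_x_2 ∝ 4·x_2^(-2/3), so MRS = (5/4)·(x_2/x_1)^(2/3) = p_1/p_2.
Solve for the ratio: x_2/x_1 = [(4/5)·p_1/p_2]^(1.5).
With the ratio pinned down, the budget gives x_1* = m/(p_1 + p_2·(x_2/x_1)) and x_2* = (x_2/x_1)·x_1*.
Numerically x_2/x_1 = 0.252982, so x_1* = 58/(3 + 6·0.252982) = 12.8378.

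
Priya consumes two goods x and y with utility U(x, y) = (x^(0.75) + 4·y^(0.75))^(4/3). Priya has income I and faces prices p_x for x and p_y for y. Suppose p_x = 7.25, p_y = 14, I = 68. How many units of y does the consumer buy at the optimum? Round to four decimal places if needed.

Substitute y = (y/x)·x into the budget: x* = I/(p_x + p_y·(y/x)).
Numerically y/x = 18.411105, so x* = 68/(7.25 + 14·18.411105) = 0.2566 and y* = 18.411105·0.2566 = 4.7243.

y* = 4.7243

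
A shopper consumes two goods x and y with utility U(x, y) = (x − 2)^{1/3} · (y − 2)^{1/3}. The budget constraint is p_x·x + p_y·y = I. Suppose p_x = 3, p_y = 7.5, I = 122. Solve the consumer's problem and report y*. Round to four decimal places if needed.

MRS = (y−2)/(x−2). Tangency with p_x/p_y gives y−2 = (p_x/p_y)·(x−2).
Substituting into the budget: x* = 2 + 0.5·(I − 2·p_x − 2·p_y)/p_x, and y* = 2 + 0.5·(…)/p_y.
Discretionary income = 122 − 2·3 − 2·7.5 = 101; y* = 2 + 0.5·101/7.5 = 8.7333.

y* = 8.7333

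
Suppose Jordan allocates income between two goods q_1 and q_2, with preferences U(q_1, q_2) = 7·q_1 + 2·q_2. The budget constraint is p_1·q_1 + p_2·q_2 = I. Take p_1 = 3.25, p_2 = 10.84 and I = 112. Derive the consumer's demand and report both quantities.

q_1* = 34.4615, q_2* = 0

Perfect substitutes: compare marginal utility per dollar. 7/p_1 vs 2/p_2 → 2.1538 vs 0.1845.
q_1 gives more utility per dollar, so spend all income on q_1: q_1* = I/p_1, q_2* = 0.
Numerically: q_1* = 34.4615, q_2* = 0.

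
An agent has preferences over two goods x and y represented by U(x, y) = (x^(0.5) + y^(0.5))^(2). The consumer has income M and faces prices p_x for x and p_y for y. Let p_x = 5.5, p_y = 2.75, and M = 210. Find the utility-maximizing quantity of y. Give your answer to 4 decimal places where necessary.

With the ratio pinned down, the budget gives x* = M/(p_x + p_y·(y/x)) and y* = (y/x)·x*.
Numerically y/x = 4, so x* = 210/(5.5 + 2.75·4) = 12.7273 and y* = 4·12.7273 = 50.9091.

y* = 50.9091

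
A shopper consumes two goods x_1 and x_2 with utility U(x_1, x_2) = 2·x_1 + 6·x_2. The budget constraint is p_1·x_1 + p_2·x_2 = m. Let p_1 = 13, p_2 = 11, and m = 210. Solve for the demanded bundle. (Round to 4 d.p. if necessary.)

x_1* = 0, x_2* = 19.0909

x_2 gives more utility per dollar, so spend all income on x_2: x_2* = m/p_2, x_1* = 0.
Numerically: x_1* = 0, x_2* = 19.0909.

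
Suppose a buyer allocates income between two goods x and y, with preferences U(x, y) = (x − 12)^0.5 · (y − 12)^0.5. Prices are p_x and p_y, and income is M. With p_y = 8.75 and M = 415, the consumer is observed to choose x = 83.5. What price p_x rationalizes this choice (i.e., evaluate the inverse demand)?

Let x' = x−12, y' = y−12. MRS = y'/x' = p_x/p_y.
Substituting into the budget: x* = 12 + 0.5·(M − 12·p_x − 12·p_y)/p_x, and y* = 12 + 0.5·(…)/p_y.
Set x* = 83.5 in the demand function and solve for p_x: p_x = 2.

p_x = 2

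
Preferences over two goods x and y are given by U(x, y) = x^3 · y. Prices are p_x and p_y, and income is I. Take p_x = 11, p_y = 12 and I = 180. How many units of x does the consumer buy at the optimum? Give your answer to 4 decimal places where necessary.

x* = 12.2727

The MRS is 3·y/x. Set MRS = p_x/p_y.
Rearranging, p_y·y = (1/3)·p_x·x. Substituting into the budget gives p_x·x·(1 + (1/3)) = I.
Demand: x*(p_x,p_y,I) = 0.75·I/p_x and y* = 0.25·I/p_y.
At p_x=11, p_y=12, I=180: x* = 0.75·180/11 = 12.2727.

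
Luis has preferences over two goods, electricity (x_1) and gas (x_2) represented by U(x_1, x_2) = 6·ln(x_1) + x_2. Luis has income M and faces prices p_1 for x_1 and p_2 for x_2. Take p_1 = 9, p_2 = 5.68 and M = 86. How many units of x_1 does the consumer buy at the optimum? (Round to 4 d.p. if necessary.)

x_1* = 3.7867

MU_x_1 = 6/x_1, MU_x_2 = 1. Tangency: 6/x_1 = p_1/p_2.
So x_1*(p_1,p_2) = 6·p_2/p_1, independent of income; and x_2* = (M − 6·p_2)/p_2.
At the given prices: x_1* = 6·5.68/9 = 3.7867.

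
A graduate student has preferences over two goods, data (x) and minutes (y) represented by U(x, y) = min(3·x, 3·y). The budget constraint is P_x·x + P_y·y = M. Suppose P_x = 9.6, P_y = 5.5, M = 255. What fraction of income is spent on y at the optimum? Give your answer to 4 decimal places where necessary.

share on y = 0.3642

With perfect complements, no substitution: consume in ratio x:y = 3:3.
Budget: P_x·x + P_y·x = M, so (3·P_x + 3·P_y)·x = 3·M.
Demand: x*(P_x,P_y,M) = 3·M/(3·P_x + 3·P_y), y* = 3·M/(3·P_x + 3·P_y).
Here 3·9.6 + 3·5.5 = 45.3, giving x* = 16.8874 and y* = 16.8874.
Expenditure on y: 5.5·16.8874 = 92.8808; share = 0.3642.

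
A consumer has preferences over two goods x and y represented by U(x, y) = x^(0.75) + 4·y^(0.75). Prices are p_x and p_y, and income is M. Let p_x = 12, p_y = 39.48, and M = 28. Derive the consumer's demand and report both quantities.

From the CES first-order condition, (1/4)·(y/x)^(0.25) = p_x/p_y.
Hence y/x = (4·p_x/p_y)^(1/(0.25)), i.e. raised to the 4 power.
Substitute y = (y/x)·x into the budget: x* = M/(p_x + p_y·(y/x)).
Numerically y/x = 2.185025, so x* = 28/(12 + 39.48·2.185025) = 0.2849 and y* = 2.185025·0.2849 = 0.6226.

x* = 0.2849, y* = 0.6226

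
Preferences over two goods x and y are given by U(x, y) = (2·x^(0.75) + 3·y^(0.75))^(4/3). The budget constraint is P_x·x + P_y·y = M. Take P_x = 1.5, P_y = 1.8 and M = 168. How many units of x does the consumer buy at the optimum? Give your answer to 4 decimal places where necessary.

MRS = MU_x/MU_y = (2/3)·(y/x)^(0.25). Set equal to P_x/P_y.
Hence y/x = ((3/2)·P_x/P_y)^(1/(0.25)), i.e. raised to the 4 power.
Substitute y = (y/x)·x into the budget: x* = M/(P_x + P_y·(y/x)).
Numerically y/x = 2.441406, so x* = 168/(1.5 + 1.8·2.441406) = 28.501.

x* = 28.501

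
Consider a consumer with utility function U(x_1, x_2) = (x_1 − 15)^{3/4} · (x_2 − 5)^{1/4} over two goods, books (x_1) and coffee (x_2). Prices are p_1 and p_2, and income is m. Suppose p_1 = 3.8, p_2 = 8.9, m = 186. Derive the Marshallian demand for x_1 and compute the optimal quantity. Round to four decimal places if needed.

x_1* = 31.6776

Let x_1' = x_1−15, x_2' = x_2−5. MRS = 3·x_2'/x_1' = p_1/p_2.
After buying the subsistence bundle (15, 5), a share 0.75 of the remaining income goes to x_1: x_1* = 15 + 0.75·(m − 15p_1 − 5p_2)/p_1.
Discretionary income = 186 − 15·3.8 − 5·8.9 = 84.5; x_1* = 15 + 0.75·84.5/3.8 = 31.6776.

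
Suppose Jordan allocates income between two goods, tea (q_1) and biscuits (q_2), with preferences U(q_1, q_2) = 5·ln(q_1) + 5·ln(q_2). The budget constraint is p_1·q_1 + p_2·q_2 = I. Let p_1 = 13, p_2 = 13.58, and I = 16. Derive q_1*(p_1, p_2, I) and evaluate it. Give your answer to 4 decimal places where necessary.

q_1* = 0.6154

Tangency: MRS = q_2/q_1 = p_1/p_2.
Rearranging, p_2·q_2 = p_1·q_1. Substituting into the budget gives p_1·q_1·(1 + 1) = I.
Demand: q_1*(p_1,p_2,I) = 0.5·I/p_1 and q_2* = 0.5·I/p_2.
At p_1=13, p_2=13.58, I=16: q_1* = 0.5·16/13 = 0.6154.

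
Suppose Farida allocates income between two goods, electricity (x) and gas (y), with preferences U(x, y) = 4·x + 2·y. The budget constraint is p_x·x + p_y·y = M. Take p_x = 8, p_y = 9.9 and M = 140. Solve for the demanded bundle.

Perfect substitutes: compare marginal utility per dollar. 4/p_x vs 2/p_y → 0.5 vs 0.202.
x gives more utility per dollar, so spend all income on x: x* = M/p_x, y* = 0.
Numerically: x* = 17.5, y* = 0.

x* = 17.5, y* = 0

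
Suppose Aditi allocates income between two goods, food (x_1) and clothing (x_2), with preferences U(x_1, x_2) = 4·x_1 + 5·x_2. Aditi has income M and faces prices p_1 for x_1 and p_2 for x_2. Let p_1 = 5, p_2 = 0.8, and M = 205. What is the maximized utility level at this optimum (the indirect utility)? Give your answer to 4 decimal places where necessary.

V = 1281.25

Perfect substitutes: compare marginal utility per dollar. 4/p_1 vs 5/p_2 → 0.8 vs 6.25.
x_2 gives more utility per dollar, so spend all income on x_2: x_2* = M/p_2, x_1* = 0.
Numerically: x_1* = 0, x_2* = 256.25.
Utility at the optimum: U(0, 256.25) = 1281.25.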